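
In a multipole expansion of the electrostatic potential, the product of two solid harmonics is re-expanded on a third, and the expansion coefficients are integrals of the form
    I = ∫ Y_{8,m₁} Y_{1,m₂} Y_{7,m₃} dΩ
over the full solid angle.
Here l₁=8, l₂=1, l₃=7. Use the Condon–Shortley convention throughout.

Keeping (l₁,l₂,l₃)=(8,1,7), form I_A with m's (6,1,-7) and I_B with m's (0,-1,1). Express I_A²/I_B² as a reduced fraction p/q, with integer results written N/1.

Shared (l₁,l₂,l₃)=(8,1,7): N and (l;000)² cancel in I_A²/I_B².
A: Δ = 2!·14!·0!/17! = 1/2040; Racah Σ t=2..2: t=2:+1/174356582400 = 1/174356582400; ⇒ 3j(8 1 7; 6 1 -7)² = 1/2040, sgn +1
B: Δ = 2!·14!·0!/17! = 1/2040; Racah Σ t=0..0: t=0:+1/58060800 = 1/58060800; ⇒ 3j(8 1 7; 0 -1 1)² = 7/510, sgn +1
I_A²/I_B² = (1/2040)/(7/510) = 1/28

1/28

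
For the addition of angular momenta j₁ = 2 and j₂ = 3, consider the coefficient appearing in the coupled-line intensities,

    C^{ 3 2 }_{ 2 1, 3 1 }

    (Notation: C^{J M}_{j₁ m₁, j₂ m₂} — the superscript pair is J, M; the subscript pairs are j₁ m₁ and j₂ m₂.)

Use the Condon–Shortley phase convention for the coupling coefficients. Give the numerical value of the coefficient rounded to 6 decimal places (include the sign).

triangle: 2!*2!*4!/9! = 96/362880
(j±m)!: 3!*1!*4!*2!*5!*1! = 34560
prefactor² = (2J+1)*Δ*N² = 64
  k=0: +1/(0!*2!*1!*4!*1!*0!) = 1/48
  k=1: −1/(1!*1!*0!*3!*2!*1!) = -1/12
Σ = -1/16  ⇒  CG² = 64*(-1/16)² = 1/4
CG = −√(1/4) = -0.500000

-0.500000  (= −√(1/4))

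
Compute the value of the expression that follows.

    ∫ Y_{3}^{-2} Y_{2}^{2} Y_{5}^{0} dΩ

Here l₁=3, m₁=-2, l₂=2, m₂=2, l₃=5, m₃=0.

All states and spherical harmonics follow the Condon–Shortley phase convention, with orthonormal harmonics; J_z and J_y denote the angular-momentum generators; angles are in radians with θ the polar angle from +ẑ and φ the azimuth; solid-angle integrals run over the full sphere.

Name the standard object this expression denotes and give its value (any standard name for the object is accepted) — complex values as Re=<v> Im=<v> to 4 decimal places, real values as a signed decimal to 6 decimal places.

This is a Gaunt coefficient — the integral of a triple product of spherical harmonics over the sphere.
m-sum 0 ✓  L=10 even ✓  1≤5≤5 ✓
Π(2lᵢ+1) = 7×5×11 = 385
triangle coeff Δ(3,2,5) = 1/2310
Σ_t [0,0]: t=0:+1/144 = 1/144
(3j)²=10/231 [(3 2 5; 0 0 0)], sign=-1
Σ_t [0,0]: t=0:+1/2880 = 1/2880
(3j)²=1/462 [(3 2 5; -2 2 0)], sign=-1
⇒ 4πI² = 25/693
I = (+1)√(25/693/(4π)) = 0.05357948

Gaunt coefficient, +0.053579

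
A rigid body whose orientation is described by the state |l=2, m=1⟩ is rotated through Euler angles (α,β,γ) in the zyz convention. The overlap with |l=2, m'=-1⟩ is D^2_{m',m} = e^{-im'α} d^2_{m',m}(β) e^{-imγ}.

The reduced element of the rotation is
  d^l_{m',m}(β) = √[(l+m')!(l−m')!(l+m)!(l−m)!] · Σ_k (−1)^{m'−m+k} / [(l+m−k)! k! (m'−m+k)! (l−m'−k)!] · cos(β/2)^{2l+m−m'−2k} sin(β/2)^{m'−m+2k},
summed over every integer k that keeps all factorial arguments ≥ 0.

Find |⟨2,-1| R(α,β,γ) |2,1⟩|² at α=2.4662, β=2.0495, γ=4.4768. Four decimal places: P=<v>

D^2_{-1,1}(2.4662,2.0495,4.4768) = e^{-i·-1·2.4662}·d^2_{-1,1}(2.0495)·e^{-i·1·4.4768}. Compute d first:
c=cos(2.049500/2)=0.519313, s=sin(2.049500/2)=0.854584; N=√[1·6·6·1]=6.000000
The bounds max(0,m−m')=2 and min(l+m,l−m')=3 give 2 terms
  k=2: (−1)^0·6.0000/(2)·0.5193^2·0.8546^2 = +0.590866
  k=3: (−1)^1·6.0000/(6)·0.5193^0·0.8546^4 = -0.533359
d^2_{-1,1}(2.0495) = +0.590866 -0.533359 = +0.057506
|D^2_{-1,1}|² = |d^2_{-1,1}(β)|² = (+0.057506)² = 0.003307 (the z-rotation phases have unit modulus)

P=0.0033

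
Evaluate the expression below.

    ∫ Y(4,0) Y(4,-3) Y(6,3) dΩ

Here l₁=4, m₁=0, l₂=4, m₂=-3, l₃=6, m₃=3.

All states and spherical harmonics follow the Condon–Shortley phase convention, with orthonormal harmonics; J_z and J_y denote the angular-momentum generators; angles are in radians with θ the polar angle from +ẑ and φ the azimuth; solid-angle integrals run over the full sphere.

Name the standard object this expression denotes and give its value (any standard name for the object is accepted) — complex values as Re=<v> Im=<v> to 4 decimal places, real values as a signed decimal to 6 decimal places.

This is a Gaunt coefficient — the integral of a triple product of spherical harmonics over the sphere.
Rules hold: Σm=0, L=14 even, 0≤6≤8.
N = 9·9·13 = 1053
Δ = 2!·6!·6!/15! = 1/1261260
Racah Σ t=0..2: t=0:+1/4608 t=1:−1/1296 t=2:+1/4608 = -7/20736
⇒ 3j(4 4 6; 0 0 0)² = 20/1287, sgn -1
Racah Σ t=0..1: t=0:+1/11520 t=1:−1/25920 = 1/20736
⇒ 3j(4 4 6; 0 -3 3)² = 5/429, sgn -1
4πI² = N·(3j₀)²·(3jₘ)² = 300/1573
I = +1·√(0.190718/4π) = 0.12319450

Gaunt coefficient, +0.123195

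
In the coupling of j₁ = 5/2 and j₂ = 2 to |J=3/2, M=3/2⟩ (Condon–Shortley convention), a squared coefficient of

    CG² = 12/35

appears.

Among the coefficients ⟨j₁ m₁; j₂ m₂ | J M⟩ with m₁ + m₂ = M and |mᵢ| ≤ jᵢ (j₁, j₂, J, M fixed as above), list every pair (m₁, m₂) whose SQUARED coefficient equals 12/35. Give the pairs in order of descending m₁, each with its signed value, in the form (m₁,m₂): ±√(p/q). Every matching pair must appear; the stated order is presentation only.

Admissible pairs with m₁+m₂ = M = 3/2: (-1/2,2), (1/2,1), (3/2,0), (5/2,-1)
  (m₁,m₂)=(5/2,-1): CG² = 2/7, CG = +√(2/7)
  (m₁,m₂)=(3/2,0): CG² = 12/35, CG = −√(12/35)   ← matches the target
  (m₁,m₂)=(1/2,1): CG² = 9/35, CG = +√(9/35)
  (m₁,m₂)=(-1/2,2): CG² = 4/35, CG = −√(4/35)
Pairs with CG² = 12/35: (3/2,0): −√(12/35)

(3/2,0): −√(12/35)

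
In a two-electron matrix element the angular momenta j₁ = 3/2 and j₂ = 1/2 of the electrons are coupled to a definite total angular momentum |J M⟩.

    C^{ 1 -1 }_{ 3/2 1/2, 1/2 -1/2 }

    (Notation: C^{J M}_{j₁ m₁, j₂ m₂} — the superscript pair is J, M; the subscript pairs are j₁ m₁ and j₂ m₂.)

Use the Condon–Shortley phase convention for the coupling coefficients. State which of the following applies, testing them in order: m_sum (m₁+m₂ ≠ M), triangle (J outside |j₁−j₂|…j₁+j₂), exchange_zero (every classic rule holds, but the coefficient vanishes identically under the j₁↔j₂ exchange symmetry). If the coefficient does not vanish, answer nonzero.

m_sum

m-sum: m₁+m₂ = 1/2+(-1/2) = 0, M = -1  ✗ ⇒ coefficient is 0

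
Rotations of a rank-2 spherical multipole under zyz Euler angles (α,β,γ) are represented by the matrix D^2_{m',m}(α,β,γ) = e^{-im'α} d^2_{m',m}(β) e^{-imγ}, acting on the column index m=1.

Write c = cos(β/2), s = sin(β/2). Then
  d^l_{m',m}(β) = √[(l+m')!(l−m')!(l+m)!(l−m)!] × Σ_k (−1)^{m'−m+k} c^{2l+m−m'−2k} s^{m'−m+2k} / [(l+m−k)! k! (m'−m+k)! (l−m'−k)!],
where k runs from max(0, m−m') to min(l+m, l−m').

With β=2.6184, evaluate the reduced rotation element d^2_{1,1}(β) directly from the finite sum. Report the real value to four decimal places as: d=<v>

d^2_{1,1}(β=2.6184) via the finite sum:
With c≡cos(β/2)=0.258623 and s≡sin(β/2)=0.965978, N=[6·1·6·1]^{1/2}=6.000000
Admissible k: 0..1 (factorial args all ≥0)
  k=0: (−1)^0·6.0000/(6)·0.2586^4·0.9660^0 = +0.004474
  k=1: (−1)^1·6.0000/(2)·0.2586^2·0.9660^2 = -0.187236
d^2_{1,1}(2.6184) = +0.004474 -0.187236 = -0.182763

d=-0.1828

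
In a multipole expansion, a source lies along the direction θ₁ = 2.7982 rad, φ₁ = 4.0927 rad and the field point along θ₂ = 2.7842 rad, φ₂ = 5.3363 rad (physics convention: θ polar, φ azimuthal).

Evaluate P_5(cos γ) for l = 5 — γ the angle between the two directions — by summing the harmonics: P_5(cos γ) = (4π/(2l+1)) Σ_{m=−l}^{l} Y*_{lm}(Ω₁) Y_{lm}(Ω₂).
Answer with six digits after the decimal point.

Addition theorem: P_5(cos γ) = (4π/11) Σ_m Y*_{lm}(Ω₁) Y_{lm}(Ω₂), m = −5…5:
  [-5]  conj(Y_{5,-5})(Ω₁) = (-0.000087, 0.002006) ; Y_{5,-5}(Ω₂) = (0.000054, -0.002431) ; Δ = (0.000005, 0.000000)
  [-4]  conj(Y_{5,-4})(Ω₁) = (0.013998, 0.010928) ; Y_{5,-4}(Ω₂) = (0.016445, 0.012397) ; Δ = (0.000095, 0.000353)
  [-3]  conj(Y_{5,-3})(Ω₁) = (0.088351, -0.026199) ; Y_{5,-3}(Ω₂) = (-0.097583, 0.030286) ; Δ = (-0.007828, 0.005232)
  [-2]  conj(Y_{5,-2})(Ω₁) = (0.097705, -0.283935) ; Y_{5,-2}(Ω₂) = (0.100698, -0.300867) ; Δ = (-0.075588, -0.057988)
  [-1]  conj(Y_{5,-1})(Ω₁) = (-0.319144, -0.447331) ; Y_{5,-1}(Ω₂) = (0.319947, 0.444476) ; Δ = (0.096719, -0.284974)
  [+0]  conj(Y_{5,0})(Ω₁) = (-0.271077, -0.000000) ; Y_{5,0}(Ω₂) = (-0.228997, 0.000000) ; Δ = (0.062076, 0.000000)
  [+1]  conj(Y_{5,1})(Ω₁) = (0.319144, -0.447331) ; Y_{5,1}(Ω₂) = (-0.319947, 0.444476) ; Δ = (0.096719, 0.284974)
  [+2]  conj(Y_{5,2})(Ω₁) = (0.097705, 0.283935) ; Y_{5,2}(Ω₂) = (0.100698, 0.300867) ; Δ = (-0.075588, 0.057988)
  [+3]  conj(Y_{5,3})(Ω₁) = (-0.088351, -0.026199) ; Y_{5,3}(Ω₂) = (0.097583, 0.030286) ; Δ = (-0.007828, -0.005232)
  [+4]  conj(Y_{5,4})(Ω₁) = (0.013998, -0.010928) ; Y_{5,4}(Ω₂) = (0.016445, -0.012397) ; Δ = (0.000095, -0.000353)
  [+5]  conj(Y_{5,5})(Ω₁) = (0.000087, 0.002006) ; Y_{5,5}(Ω₂) = (-0.000054, -0.002431) ; Δ = (0.000005, -0.000000)
Accumulated sum (0.088880, 0.000000); after 4π/(2l+1) scaling, (0.101536, 0.000000) ⇒ P_5 = 0.101536

0.101536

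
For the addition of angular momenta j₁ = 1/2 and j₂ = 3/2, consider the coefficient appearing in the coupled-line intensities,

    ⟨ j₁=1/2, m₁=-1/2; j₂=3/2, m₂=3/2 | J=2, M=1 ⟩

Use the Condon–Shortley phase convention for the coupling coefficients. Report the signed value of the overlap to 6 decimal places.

+√(1/4) = +0.500000

j₁+j₂−J=0  J+j₁−j₂=1  J−j₁+j₂=3  j₁+j₂+J+1=5
(j₁±m₁, j₂±m₂, J±M) = (0,1,3,0,3,1)
P² = 9
sum k=0..0:
  [0] +1/6 = 1/6
S = 1/6
C² = P²·S² = 1/4 ; C = +0.500000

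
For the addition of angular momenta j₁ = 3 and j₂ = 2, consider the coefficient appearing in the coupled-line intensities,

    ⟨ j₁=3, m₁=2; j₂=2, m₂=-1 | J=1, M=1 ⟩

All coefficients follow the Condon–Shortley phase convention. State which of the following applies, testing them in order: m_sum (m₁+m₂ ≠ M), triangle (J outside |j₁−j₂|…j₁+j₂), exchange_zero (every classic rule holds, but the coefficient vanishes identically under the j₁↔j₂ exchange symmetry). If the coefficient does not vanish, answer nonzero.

m-sum: m₁+m₂ = 2+(-1) = 1, M = 1  ✓
triangle: |j₁−j₂| = 1 ≤ J = 1 ≤ j₁+j₂ = 5  ✓
exchange: j₁≠j₂ or m₁≠m₂ — the exchange symmetry imposes no constraint here
value check: CG = −√(2/7) = -0.534522 ≠ 0

nonzero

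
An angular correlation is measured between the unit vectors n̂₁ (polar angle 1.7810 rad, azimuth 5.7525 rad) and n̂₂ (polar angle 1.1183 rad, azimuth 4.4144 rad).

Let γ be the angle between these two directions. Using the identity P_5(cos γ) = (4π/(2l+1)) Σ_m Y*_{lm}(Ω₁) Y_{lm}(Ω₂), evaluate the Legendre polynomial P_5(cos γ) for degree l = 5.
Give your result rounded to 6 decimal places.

Expand P_5 via completeness: Σ_{m} conj(Y_{5,m}) at Ω₁ times Y_{5,m} at Ω₂ —
  m=-5: (-0.36675 - 0.19476j) × (-0.27220 + 0.02206j) = 0.10412 + 0.04492j  (running Σ = 0.10412 + 0.04492j)
  m=-4: (0.14690 + 0.23856j) × (0.15527 + 0.39005j) = -0.07024 + 0.09434j  (running Σ = 0.03388 + 0.13926j)
  m=-3: (0.00418 + 0.19675j) × (0.14133 - 0.11355j) = 0.02293 + 0.02733j  (running Σ = 0.05681 + 0.16660j)
  m=-2: (0.14340 - 0.25672j) × (0.21157 + 0.14349j) = 0.06718 - 0.03373j  (running Σ = 0.12399 + 0.13286j)
  m=-1: (0.11624 - 0.06821j) × (0.07686 - 0.25025j) = -0.00814 - 0.03433j  (running Σ = 0.11585 + 0.09853j)
  m=0: (-0.29458 + 0.00000j) × (0.20050 + 0.00000j) = -0.05906 + 0.00000j  (running Σ = 0.05679 + 0.09853j)
  m=1: (-0.11624 - 0.06821j) × (-0.07686 - 0.25025j) = -0.00814 + 0.03433j  (running Σ = 0.04865 + 0.13286j)
  m=2: (0.14340 + 0.25672j) × (0.21157 - 0.14349j) = 0.06718 + 0.03373j  (running Σ = 0.11583 + 0.16660j)
  m=3: (-0.00418 + 0.19675j) × (-0.14133 - 0.11355j) = 0.02293 - 0.02733j  (running Σ = 0.13876 + 0.13926j)
  m=4: (0.14690 - 0.23856j) × (0.15527 - 0.39005j) = -0.07024 - 0.09434j  (running Σ = 0.06852 + 0.04492j)
  m=5: (0.36675 - 0.19476j) × (0.27220 + 0.02206j) = 0.10412 - 0.04492j  (running Σ = 0.17264 + 0.00000j)
Σ over m = 0.17264 + 0.00000j; ×(4π/11) → 0.19723 + 0.00000j. Real part: 0.197225

0.197225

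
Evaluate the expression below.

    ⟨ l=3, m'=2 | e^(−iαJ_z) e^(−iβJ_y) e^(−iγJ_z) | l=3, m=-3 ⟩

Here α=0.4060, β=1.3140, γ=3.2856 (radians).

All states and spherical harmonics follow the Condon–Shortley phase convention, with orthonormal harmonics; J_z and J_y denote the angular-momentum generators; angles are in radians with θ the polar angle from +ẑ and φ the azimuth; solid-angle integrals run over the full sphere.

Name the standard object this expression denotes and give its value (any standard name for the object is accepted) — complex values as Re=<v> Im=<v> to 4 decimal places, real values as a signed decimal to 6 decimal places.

Wigner D-matrix element, Re=0.1531 Im=-0.0611

This is a Wigner D-matrix element — the rotation-matrix element ⟨l m'| R(α,β,γ) |l m⟩ in the angular-momentum basis.
D^3_{2,-3}(0.4060,1.3140,3.2856) = e^{-i·2·0.4060}·d^3_{2,-3}(1.3140)·e^{-i·-3·3.2856}. Compute d first:
With c≡cos(β/2)=0.791828 and s≡sin(β/2)=0.610744, N=[120·1·1·720]^{1/2}=293.938769
k: max(0,(-3)−(2))=0 … min(3+(-3),3−(2))=0
  k=0: (−1)^5·293.9388/(120)·0.7918^1·0.6107^5 = -0.164817
d^3_{2,-3}(1.3140) = -0.164817
Attach z-rotation phases: D = e^{-i(2)(0.4060)}·(-0.164817)·e^{-i(-3)(3.2856)} = +0.153061-0.061131i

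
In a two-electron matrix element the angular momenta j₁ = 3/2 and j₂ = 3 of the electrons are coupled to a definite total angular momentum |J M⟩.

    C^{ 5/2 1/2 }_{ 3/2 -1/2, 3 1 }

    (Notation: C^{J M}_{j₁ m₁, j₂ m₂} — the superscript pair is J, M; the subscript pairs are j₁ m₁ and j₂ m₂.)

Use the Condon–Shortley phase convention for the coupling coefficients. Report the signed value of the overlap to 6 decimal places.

√[6·2!1!4!/8! · 1!2!4!2!3!2!] = √(288/35)
  +(−1)^1/∏(1,1,1,3,0,1)! = -1/6  (running -1/6)
  +(−1)^2/∏(2,0,0,2,1,2)! = 1/8  (running -1/24)
⟨..|..⟩ = √(288/35)·(-1/24) = -0.119523

−√(1/70) ≈ -0.119523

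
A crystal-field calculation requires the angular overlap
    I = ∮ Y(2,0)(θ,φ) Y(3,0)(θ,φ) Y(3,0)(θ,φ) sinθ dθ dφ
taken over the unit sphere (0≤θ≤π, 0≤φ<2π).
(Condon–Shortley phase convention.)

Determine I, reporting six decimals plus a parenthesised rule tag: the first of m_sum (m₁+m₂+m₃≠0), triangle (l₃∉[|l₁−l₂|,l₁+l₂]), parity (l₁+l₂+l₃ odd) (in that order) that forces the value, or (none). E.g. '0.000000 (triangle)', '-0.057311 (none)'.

Rules hold: Σm=0, L=8 even, 1≤3≤5.
N = 5·7·7 = 245
Δ = 2!·2!·4!/9! = 1/3780
Racah Σ t=0..2: t=0:+1/24 t=1:−1/4 t=2:+1/24 = -1/6
⇒ 3j(2 3 3; 0 0 0)² = 4/105, sgn +1
(m-triple is (0,0,0) — same symbol as above.)
4πI² = N·(3j₀)²·(3jₘ)² = 16/45
I = +1·√(0.355556/4π) = 0.16820883
No selection rule forces the value: the integral is nonzero (none).

0.168209 (none)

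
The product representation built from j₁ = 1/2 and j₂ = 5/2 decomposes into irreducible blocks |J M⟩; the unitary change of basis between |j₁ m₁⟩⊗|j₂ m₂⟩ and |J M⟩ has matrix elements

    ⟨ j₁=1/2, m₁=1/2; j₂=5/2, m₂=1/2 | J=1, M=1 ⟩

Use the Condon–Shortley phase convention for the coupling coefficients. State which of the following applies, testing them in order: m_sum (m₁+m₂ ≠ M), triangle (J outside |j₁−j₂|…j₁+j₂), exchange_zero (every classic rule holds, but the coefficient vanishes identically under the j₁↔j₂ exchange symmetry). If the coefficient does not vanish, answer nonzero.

triangle

m-sum: m₁+m₂ = 1/2+1/2 = 1, M = 1  ✓
triangle: need |j₁−j₂| ≤ J ≤ j₁+j₂, i.e. J ∈ [2, 3]; J = 1 is outside ✗ ⇒ coefficient is 0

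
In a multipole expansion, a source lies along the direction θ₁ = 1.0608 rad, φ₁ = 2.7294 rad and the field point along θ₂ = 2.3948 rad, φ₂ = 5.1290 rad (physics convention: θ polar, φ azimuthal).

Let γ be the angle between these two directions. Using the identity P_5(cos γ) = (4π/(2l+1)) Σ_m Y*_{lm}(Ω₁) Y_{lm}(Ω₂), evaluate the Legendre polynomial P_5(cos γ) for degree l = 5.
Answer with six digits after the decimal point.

Summing Y*_{l m}(θ₁,φ₁)·Y_{l m}(θ₂,φ₂) over m ∈ [−5, 5]; prefactor 4π/(2·5+1) = 1.142397:
  [-5]  conj(Y_{5,-5})(Ω₁) = (0.110635, 0.207336) ; Y_{5,-5}(Ω₂) = (0.058513, -0.032903) ; Δ = (0.013296, 0.008492)
  [-4]  conj(Y_{5,-4})(Ω₁) = (-0.032380, -0.414426) ; Y_{5,-4}(Ω₂) = (0.021902, 0.228291) ; Δ = (0.093901, -0.016469)
  [-3]  conj(Y_{5,-3})(Ω₁) = (-0.086362, 0.248707) ; Y_{5,-3}(Ω₂) = (-0.395856, -0.131606) ; Δ = (0.066918, -0.087086)
  [-2]  conj(Y_{5,-2})(Ω₁) = (-0.121975, 0.131877) ; Y_{5,-2}(Ω₂) = (0.237628, -0.261518) ; Δ = (0.005503, 0.063236)
  [-1]  conj(Y_{5,-1})(Ω₁) = (0.292924, -0.128078) ; Y_{5,-1}(Ω₂) = (-0.039512, -0.089290) ; Δ = (-0.023010, -0.021094)
  [+0]  conj(Y_{5,0})(Ω₁) = (0.108248, -0.000000) ; Y_{5,0}(Ω₂) = (0.379891, 0.000000) ; Δ = (0.041122, 0.000000)
  [+1]  conj(Y_{5,1})(Ω₁) = (-0.292924, -0.128078) ; Y_{5,1}(Ω₂) = (0.039512, -0.089290) ; Δ = (-0.023010, 0.021094)
  [+2]  conj(Y_{5,2})(Ω₁) = (-0.121975, -0.131877) ; Y_{5,2}(Ω₂) = (0.237628, 0.261518) ; Δ = (0.005503, -0.063236)
  [+3]  conj(Y_{5,3})(Ω₁) = (0.086362, 0.248707) ; Y_{5,3}(Ω₂) = (0.395856, -0.131606) ; Δ = (0.066918, 0.087086)
  [+4]  conj(Y_{5,4})(Ω₁) = (-0.032380, 0.414426) ; Y_{5,4}(Ω₂) = (0.021902, -0.228291) ; Δ = (0.093901, 0.016469)
  [+5]  conj(Y_{5,5})(Ω₁) = (-0.110635, 0.207336) ; Y_{5,5}(Ω₂) = (-0.058513, -0.032903) ; Δ = (0.013296, -0.008492)
Accumulated sum (0.354338, 0.000000); after 4π/(2l+1) scaling, (0.404795, 0.000000) ⇒ P_5 = 0.404795

0.404795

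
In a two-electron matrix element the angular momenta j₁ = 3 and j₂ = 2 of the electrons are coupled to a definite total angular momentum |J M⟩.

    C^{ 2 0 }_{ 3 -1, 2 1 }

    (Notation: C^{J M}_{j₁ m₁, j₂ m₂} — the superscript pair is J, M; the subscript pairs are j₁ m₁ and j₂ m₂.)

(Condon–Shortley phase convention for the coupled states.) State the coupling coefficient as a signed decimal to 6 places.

+0.377964

triangle: 3!*3!*1!/8! = 36/40320
(j±m)!: 2!*4!*3!*1!*2!*2! = 1152
prefactor² = (2J+1)*Δ*N² = 36/7
  k=2: +1/(2!*1!*2!*1!*1!*0!) = 1/4
  k=3: −1/(3!*0!*1!*0!*2!*1!) = -1/12
Σ = 1/6  ⇒  CG² = 36/7*(1/6)² = 1/7
CG = +√(1/7) = +0.377964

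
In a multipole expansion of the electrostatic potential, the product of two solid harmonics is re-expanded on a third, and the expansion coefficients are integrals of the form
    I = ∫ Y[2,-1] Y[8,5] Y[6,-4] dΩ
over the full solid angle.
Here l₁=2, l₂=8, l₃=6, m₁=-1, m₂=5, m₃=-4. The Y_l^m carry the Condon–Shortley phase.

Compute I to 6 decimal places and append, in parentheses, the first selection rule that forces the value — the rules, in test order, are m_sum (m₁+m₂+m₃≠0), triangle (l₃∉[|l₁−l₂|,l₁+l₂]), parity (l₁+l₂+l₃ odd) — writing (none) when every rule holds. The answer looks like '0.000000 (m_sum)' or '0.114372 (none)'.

m-sum 0 ✓  L=16 even ✓  6≤6≤10 ✓
Π(2lᵢ+1) = 5×17×13 = 1105
triangle coeff Δ(2,8,6) = 1/30940
Σ_t [2,2]: t=2:+1/2073600 = 1/2073600
(3j)²=28/1105 [(2 8 6; 0 0 0)], sign=+1
Σ_t [3,3]: t=3:−1/43545600 = -1/43545600
(3j)²=33/1190 [(2 8 6; -1 5 -4)], sign=-1
⇒ 4πI² = 66/85
I = (-1)√(66/85/(4π)) = -0.24857507
No selection rule forces the value: the integral is nonzero (none).

-0.248575 (none)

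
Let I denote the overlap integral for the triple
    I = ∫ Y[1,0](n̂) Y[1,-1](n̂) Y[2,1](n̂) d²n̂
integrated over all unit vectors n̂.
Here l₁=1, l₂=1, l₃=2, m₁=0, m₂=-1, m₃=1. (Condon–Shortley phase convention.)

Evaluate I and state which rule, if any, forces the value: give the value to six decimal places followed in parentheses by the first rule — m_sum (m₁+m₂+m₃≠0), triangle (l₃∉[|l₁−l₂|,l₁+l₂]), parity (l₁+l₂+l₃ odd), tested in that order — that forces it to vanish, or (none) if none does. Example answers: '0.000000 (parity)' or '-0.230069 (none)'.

Rules hold: Σm=0, L=4 even, 0≤2≤2.
N = 3·3·5 = 45
Δ = 0!·2!·2!/5! = 1/30
Racah Σ t=0..0: t=0:+1/1 = 1/1
⇒ 3j(1 1 2; 0 0 0)² = 2/15, sgn +1
Racah Σ t=0..0: t=0:+1/2 = 1/2
⇒ 3j(1 1 2; 0 -1 1)² = 1/10, sgn -1
4πI² = N·(3j₀)²·(3jₘ)² = 3/5
I = -1·√(0.6/4π) = -0.21850969
No selection rule forces the value: the integral is nonzero (none).

-0.218510 (none)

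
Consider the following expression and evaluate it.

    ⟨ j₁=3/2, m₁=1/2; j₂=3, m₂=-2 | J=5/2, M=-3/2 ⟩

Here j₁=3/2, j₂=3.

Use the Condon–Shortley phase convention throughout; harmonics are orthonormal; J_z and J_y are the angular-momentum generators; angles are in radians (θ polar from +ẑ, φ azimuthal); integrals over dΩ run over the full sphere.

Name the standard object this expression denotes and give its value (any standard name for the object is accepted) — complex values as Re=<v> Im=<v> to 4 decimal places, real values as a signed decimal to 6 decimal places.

This is a Clebsch–Gordan (vector-coupling) coefficient.
j₁+j₂−J=2  J+j₁−j₂=1  J−j₁+j₂=4  j₁+j₂+J+1=8
(j₁±m₁, j₂±m₂, J±M) = (2,1,1,5,1,4)
P² = 288/7
sum k=0..1:
  [0] +1/12 = 1/12
  [1] −1/24 = -1/24
S = 1/24
C² = P²·S² = 1/14 ; C = +0.267261

Clebsch–Gordan coefficient, +√(1/14) ≈ +0.267261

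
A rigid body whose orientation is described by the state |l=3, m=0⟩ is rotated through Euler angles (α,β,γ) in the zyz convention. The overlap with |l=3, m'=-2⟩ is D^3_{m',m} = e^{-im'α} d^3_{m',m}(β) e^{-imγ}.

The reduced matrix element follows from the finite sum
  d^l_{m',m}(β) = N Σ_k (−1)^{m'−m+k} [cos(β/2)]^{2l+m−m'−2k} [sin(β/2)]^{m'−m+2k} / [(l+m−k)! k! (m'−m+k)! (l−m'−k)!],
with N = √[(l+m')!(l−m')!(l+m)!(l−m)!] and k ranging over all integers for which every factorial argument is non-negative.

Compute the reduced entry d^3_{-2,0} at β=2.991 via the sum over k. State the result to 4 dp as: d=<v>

d=-0.0305

d^3_{-2,0}(β=2.9910) via the finite sum:
With c≡cos(β/2)=0.075225 and s≡sin(β/2)=0.997167, N=[1·120·6·6]^{1/2}=65.726707
The bounds max(0,m−m')=2 and min(l+m,l−m')=3 give 2 terms
  k=2: (−1)^0·65.7267/(12)·0.0752^4·0.9972^2 = +0.000174
  k=3: (−1)^1·65.7267/(12)·0.0752^2·0.9972^4 = -0.030645
d^3_{-2,0}(2.9910) = +0.000174 -0.030645 = -0.030470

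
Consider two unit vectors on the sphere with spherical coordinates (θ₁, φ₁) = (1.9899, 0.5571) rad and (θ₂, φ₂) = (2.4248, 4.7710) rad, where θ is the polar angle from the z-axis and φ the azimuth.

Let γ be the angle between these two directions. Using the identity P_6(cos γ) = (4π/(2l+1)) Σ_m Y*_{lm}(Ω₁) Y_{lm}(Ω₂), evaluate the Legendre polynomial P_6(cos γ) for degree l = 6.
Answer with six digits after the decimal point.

-0.309908

Expand P_6 via completeness: Σ_{m} conj(Y_{6,m}) at Ω₁ times Y_{6,m} at Ω₂ —
  term(m=-6) = 0.01078 - 0.00164j   from Y*(Ω₁)=-0.27499 - 0.05603j, Y(Ω₂)=-0.03646 + 0.01338j
  term(m=-5) = -0.04042 - 0.05327j   from Y*(Ω₁)=0.40592 - 0.15098j, Y(Ω₂)=-0.04460 - 0.14782j
  term(m=-4) = -0.02926 + 0.06496j   from Y*(Ω₁)=-0.12474 + 0.16153j, Y(Ω₂)=0.33954 - 0.08109j
  term(m=-3) = -0.10752 + 0.00811j   from Y*(Ω₁)=-0.02389 + 0.23688j, Y(Ω₂)=0.07922 + 0.44591j
  term(m=-2) = 0.03191 + 0.04937j   from Y*(Ω₁)=-0.12890 - 0.26242j, Y(Ω₂)=-0.19967 + 0.02351j
  term(m=-1) = 0.01946 - 0.03576j   from Y*(Ω₁)=-0.12179 - 0.07586j, Y(Ω₂)=0.01662 + 0.28324j
  term(m=+0) = -0.09050 + 0.00000j   from Y*(Ω₁)=0.30505 + 0.00000j, Y(Ω₂)=-0.29669 + 0.00000j
  term(m=+1) = 0.01946 + 0.03576j   from Y*(Ω₁)=0.12179 - 0.07586j, Y(Ω₂)=-0.01662 + 0.28324j
  term(m=+2) = 0.03191 - 0.04937j   from Y*(Ω₁)=-0.12890 + 0.26242j, Y(Ω₂)=-0.19967 - 0.02351j
  term(m=+3) = -0.10752 - 0.00811j   from Y*(Ω₁)=0.02389 + 0.23688j, Y(Ω₂)=-0.07922 + 0.44591j
  term(m=+4) = -0.02926 - 0.06496j   from Y*(Ω₁)=-0.12474 - 0.16153j, Y(Ω₂)=0.33954 + 0.08109j
  term(m=+5) = -0.04042 + 0.05327j   from Y*(Ω₁)=-0.40592 - 0.15098j, Y(Ω₂)=0.04460 - 0.14782j
  term(m=+6) = 0.01078 + 0.00164j   from Y*(Ω₁)=-0.27499 + 0.05603j, Y(Ω₂)=-0.03646 - 0.01338j
Σ over m = -0.32060 + 0.00000j; ×(4π/13) → -0.30991 + 0.00000j. Real part: -0.309908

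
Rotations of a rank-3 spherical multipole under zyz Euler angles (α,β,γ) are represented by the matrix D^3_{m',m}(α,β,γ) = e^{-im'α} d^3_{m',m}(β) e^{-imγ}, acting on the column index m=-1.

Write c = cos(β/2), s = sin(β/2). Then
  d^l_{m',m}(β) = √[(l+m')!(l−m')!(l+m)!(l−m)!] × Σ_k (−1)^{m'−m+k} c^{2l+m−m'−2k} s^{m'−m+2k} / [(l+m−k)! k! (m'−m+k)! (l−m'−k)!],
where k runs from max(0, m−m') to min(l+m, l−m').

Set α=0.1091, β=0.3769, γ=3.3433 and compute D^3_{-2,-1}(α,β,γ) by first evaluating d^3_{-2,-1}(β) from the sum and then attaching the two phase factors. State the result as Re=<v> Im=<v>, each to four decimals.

Re=-0.4587 Im=-0.2048

First d^3_{-2,-1}(β=0.3769), then the phase factors e^{-i(-2)α} and e^{-i(-1)γ}:
Half-angle: c=0.982296, s=0.187337. N=√(1·120·2·24)=75.894664
k: max(0,(-1)−(-2))=1 … min(3+(-1),3−(-2))=2
  k=1: (−1)^0·75.8947/(24)·0.9823^5·0.1873^1 = +0.541794
  k=2: (−1)^1·75.8947/(12)·0.9823^3·0.1873^3 = -0.039412
d^3_{-2,-1}(0.3769) = +0.541794 -0.039412 = +0.502382
Attach z-rotation phases: D = e^{-i(-2)(0.1091)}·(+0.502382)·e^{-i(-1)(3.3433)} = -0.458738-0.204809i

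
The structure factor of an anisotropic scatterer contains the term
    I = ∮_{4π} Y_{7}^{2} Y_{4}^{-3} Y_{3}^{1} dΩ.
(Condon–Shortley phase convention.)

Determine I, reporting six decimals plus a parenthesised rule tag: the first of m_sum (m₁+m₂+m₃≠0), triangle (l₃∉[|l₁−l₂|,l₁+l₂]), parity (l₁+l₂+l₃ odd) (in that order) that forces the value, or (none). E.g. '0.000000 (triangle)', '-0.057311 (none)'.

Rules hold: Σm=0, L=14 even, 3≤3≤11.
N = 15·9·7 = 945
Δ = 8!·6!·0!/15! = 1/45045
Racah Σ t=4..4: t=4:+1/20736 = 1/20736
⇒ 3j(7 4 3; 0 0 0)² = 35/1287, sgn -1
Racah Σ t=1..1: t=1:−1/241920 = -1/241920
⇒ 3j(7 4 3; 2 -3 1)² = 4/1001, sgn -1
4πI² = N·(3j₀)²·(3jₘ)² = 2100/20449
I = +1·√(0.102695/4π) = 0.09040005
No selection rule forces the value: the integral is nonzero (none).

0.090400 (none)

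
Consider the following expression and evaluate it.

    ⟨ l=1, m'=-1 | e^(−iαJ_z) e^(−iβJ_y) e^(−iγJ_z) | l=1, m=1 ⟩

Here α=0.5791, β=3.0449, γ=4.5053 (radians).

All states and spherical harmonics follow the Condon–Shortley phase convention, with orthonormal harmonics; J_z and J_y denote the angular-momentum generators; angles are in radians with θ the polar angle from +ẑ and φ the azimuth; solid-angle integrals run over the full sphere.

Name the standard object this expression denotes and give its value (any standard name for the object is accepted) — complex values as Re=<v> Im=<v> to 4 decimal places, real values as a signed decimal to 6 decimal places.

This is a Wigner D-matrix element — the rotation-matrix element ⟨l m'| R(α,β,γ) |l m⟩ in the angular-momentum basis.
First d^1_{-1,1}(β=3.0449), then the phase factors e^{-i(-1)α} and e^{-i(1)γ}:
Half-angle: c=0.048327, s=0.998832. N=√(1·2·2·1)=2.000000
k∈{2} keeps every argument non-negative
  k=2: (−1)^0·2.0000/(2)·0.0483^0·0.9988^2 = +0.997664
d^1_{-1,1}(3.0449) = +0.997664
D = (+0.836956+0.547271i)·(+0.997664)·(-0.205612+0.978634i) = -0.706013+0.704897i

Wigner D-matrix element, Re=-0.7060 Im=0.7049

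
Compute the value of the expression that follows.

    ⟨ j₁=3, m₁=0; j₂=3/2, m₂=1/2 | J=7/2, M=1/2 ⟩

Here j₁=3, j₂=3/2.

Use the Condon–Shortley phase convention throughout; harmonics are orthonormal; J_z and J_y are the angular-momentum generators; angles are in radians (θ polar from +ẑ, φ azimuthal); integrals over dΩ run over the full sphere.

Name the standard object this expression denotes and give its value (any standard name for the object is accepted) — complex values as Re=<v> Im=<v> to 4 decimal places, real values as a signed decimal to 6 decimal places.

Clebsch–Gordan coefficient, −√(2/21) ≈ -0.308607

This is a Clebsch–Gordan (vector-coupling) coefficient.
triangle: 1!*5!*2!/9! = 240/362880
(j±m)!: 3!*3!*2!*1!*4!*3! = 10368
prefactor² = (2J+1)*Δ*N² = 384/7
  k=0: +1/(0!*1!*3!*2!*2!*0!) = 1/24
  k=1: −1/(1!*0!*2!*1!*3!*1!) = -1/12
Σ = -1/24  ⇒  CG² = 384/7*(-1/24)² = 2/21
CG = −√(2/21) = -0.308607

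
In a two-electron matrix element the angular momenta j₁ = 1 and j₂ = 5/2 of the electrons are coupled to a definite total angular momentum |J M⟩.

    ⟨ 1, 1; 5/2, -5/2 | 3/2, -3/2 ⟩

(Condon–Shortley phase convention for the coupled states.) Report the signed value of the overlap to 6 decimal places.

+0.816497  (= +√(2/3))

√[4·2!0!3!/6! · 2!0!0!5!0!3!] = √(96)
  +(−1)^0/∏(0,2,0,0,0,3)! = 1/12  (running 1/12)
⟨..|..⟩ = √(96)·(1/12) = +0.816497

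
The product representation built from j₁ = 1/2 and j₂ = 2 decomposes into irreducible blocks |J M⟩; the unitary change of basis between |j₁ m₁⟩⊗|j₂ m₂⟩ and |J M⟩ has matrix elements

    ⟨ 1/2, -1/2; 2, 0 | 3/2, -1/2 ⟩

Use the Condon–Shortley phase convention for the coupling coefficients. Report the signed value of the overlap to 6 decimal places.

−√(2/5) ≈ -0.632456

j₁+j₂−J=1  J+j₁−j₂=0  J−j₁+j₂=3  j₁+j₂+J+1=5
(j₁±m₁, j₂±m₂, J±M) = (0,1,2,2,1,2)
P² = 8/5
sum k=1..1:
  [1] −1/2 = -1/2
S = -1/2
C² = P²·S² = 2/5 ; C = -0.632456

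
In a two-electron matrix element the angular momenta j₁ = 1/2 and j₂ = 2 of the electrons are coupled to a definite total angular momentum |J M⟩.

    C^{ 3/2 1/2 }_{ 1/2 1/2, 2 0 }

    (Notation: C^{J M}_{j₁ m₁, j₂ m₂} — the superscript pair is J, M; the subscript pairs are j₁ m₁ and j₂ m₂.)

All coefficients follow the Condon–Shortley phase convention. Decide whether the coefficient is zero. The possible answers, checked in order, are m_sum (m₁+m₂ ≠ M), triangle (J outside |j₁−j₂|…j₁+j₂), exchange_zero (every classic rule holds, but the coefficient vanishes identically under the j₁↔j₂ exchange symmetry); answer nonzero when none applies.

nonzero

m-sum: m₁+m₂ = 1/2+0 = 1/2, M = 1/2  ✓
triangle: |j₁−j₂| = 3/2 ≤ J = 3/2 ≤ j₁+j₂ = 5/2  ✓
exchange: j₁≠j₂ or m₁≠m₂ — the exchange symmetry imposes no constraint here
value check: CG = +√(2/5) = +0.632456 ≠ 0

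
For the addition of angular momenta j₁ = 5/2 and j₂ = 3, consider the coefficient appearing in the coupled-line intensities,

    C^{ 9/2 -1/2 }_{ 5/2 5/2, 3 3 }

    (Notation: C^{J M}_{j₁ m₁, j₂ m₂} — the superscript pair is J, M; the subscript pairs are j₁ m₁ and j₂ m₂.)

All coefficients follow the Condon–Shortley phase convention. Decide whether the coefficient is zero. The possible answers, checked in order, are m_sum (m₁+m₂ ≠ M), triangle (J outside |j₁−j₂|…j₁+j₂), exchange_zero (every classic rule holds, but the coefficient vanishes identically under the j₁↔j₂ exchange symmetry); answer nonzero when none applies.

m_sum

m-sum: m₁+m₂ = 5/2+3 = 11/2, M = -1/2  ✗ ⇒ coefficient is 0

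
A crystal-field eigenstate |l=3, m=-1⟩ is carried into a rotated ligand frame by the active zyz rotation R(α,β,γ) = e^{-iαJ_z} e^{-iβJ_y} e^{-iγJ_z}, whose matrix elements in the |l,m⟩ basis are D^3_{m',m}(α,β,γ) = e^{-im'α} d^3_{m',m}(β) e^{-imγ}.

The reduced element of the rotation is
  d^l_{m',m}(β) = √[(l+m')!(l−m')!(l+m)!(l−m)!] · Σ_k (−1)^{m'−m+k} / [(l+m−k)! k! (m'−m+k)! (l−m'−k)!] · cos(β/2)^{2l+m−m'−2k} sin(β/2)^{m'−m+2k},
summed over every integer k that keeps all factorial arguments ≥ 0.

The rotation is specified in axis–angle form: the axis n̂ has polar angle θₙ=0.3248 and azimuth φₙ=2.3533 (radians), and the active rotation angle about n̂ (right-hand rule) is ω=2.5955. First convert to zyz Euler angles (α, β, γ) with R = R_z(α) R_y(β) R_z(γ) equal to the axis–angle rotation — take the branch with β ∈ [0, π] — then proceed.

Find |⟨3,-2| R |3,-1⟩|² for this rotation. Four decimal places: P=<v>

Axis–angle → zyz. n̂ = (sinθₙcosφₙ, sinθₙsinφₙ, cosθₙ) = (-0.224997, +0.226304, +0.947715), ω = 2.5955.
R = I cosω + sinω [n̂]ₓ + (1−cosω) n̂n̂ᵀ gives
  R = [-0.760675, -0.586628, -0.277923; +0.397768, -0.759582, +0.514603; -0.512985, +0.280897, +0.811137]
β = atan2(√(R₁₃²+R₂₃²), R₃₃) = 0.624703; α = atan2(R₂₃, R₁₃) mod 2π = 2.065986; γ = atan2(R₃₂, −R₃₁) mod 2π = 0.500978
First d^3_{-2,-1}(β=0.6247), then the phase factors e^{-i(-2)α} and e^{-i(-1)γ}:
With c≡cos(β/2)=0.951614 and s≡sin(β/2)=0.307297, N=[1·120·2·24]^{1/2}=75.894664
The bounds max(0,m−m')=1 and min(l+m,l−m')=2 give 2 terms
  k=1: (−1)^0·75.8947/(24)·0.9516^5·0.3073^1 = +0.758336
  k=2: (−1)^1·75.8947/(12)·0.9516^3·0.3073^3 = -0.158157
d^3_{-2,-1}(0.6247) = +0.758336 -0.158157 = +0.600179
|D^3_{-2,-1}|² = |d^3_{-2,-1}(β)|² = (+0.600179)² = 0.360215 (the z-rotation phases have unit modulus)

P=0.3602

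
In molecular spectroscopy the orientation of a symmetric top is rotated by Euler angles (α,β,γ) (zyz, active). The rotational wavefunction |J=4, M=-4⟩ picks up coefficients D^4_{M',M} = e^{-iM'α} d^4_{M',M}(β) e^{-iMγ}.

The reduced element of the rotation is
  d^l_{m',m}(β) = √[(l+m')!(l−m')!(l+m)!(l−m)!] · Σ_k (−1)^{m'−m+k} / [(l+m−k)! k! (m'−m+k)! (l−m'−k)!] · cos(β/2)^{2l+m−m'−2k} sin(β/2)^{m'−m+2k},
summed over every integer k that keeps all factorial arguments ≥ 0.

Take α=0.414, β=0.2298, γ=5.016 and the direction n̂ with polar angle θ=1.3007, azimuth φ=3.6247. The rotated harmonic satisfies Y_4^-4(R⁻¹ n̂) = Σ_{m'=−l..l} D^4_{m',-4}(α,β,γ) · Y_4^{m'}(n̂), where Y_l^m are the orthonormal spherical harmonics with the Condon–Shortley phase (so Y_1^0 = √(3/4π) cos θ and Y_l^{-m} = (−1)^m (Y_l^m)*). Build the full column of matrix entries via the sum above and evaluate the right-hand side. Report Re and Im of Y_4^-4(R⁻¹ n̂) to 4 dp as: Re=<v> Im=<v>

Need the full column D^4_{m',-4} for m'=−4..4 at α=0.4140, β=0.2298, γ=5.0160.
cos(β/2)=0.993406, sin(β/2)=0.114647
d^4_{-4,-4}: single k=0 term ⇒ +0.948451;  D = -0.913799+0.254032i
d^4_{-3,-4}: single k=0 term ⇒ -0.309597;  D = +0.239729-0.195910i
d^4_{-2,-4}: single k=0 term ⇒ +0.066845;  D = -0.030371+0.059547i
d^4_{-1,-4}: single k=0 term ⇒ -0.010910;  D = +0.000629-0.010892i
d^4_{0,-4}: single k=0 term ⇒ +0.001408;  D = +0.000491+0.001319i
d^4_{1,-4}: single k=0 term ⇒ -0.000145;  D = -0.000101-0.000104i
d^4_{2,-4}: single k=0 term ⇒ +0.000012;  D = +0.000011+0.000004i
d^4_{3,-4}: single k=0 term ⇒ -0.000001;  D = -0.000001+0.000000i
d^4_{4,-4}: single k=0 term ⇒ +0.000000;  D = +0.000000-0.000000i
Y_4^{m'}(θ=1.3007,φ=3.6247) and Σ D·Y over m':
  (-0.9138+0.2540i)·(-0.1351-0.3571i)  (+0.2397-0.1959i)·(-0.0362+0.2967i)  (-0.0304+0.0595i)·(-0.0886+0.1282i)  (+0.0006-0.0109i)·(+0.2695-0.1414i)  (+0.0005+0.0013i)·(+0.1102+0.0000i)  (-0.0001-0.0001i)·(-0.2695-0.1414i)  (+0.0000+0.0000i)·(-0.0886-0.1282i)  (-0.0000+0.0000i)·(+0.0362+0.2967i)  (+0.0000-0.0000i)·(-0.1351+0.3571i)
Y_4^-4(R⁻¹ n̂) = +0.257335+0.358207i

Re=0.2573 Im=0.3582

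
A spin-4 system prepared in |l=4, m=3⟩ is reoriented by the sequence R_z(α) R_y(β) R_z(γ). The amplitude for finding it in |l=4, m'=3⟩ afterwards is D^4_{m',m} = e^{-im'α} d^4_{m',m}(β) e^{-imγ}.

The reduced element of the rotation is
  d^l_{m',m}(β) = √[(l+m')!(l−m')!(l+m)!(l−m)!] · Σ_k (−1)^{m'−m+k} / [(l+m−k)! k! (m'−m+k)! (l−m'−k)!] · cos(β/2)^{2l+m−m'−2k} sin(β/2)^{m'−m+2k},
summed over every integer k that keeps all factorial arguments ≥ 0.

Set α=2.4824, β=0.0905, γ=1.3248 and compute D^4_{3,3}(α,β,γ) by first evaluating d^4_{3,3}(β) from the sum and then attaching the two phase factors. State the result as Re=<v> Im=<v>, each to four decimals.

Re=0.4040 Im=0.8902

First d^4_{3,3}(β=0.0905), then the phase factors e^{-i(3)α} and e^{-i(3)γ}:
Half-angle: c=0.998976, s=0.045235. N=√(5040·1·5040·1)=5040.000000
The bounds max(0,m−m')=0 and min(l+m,l−m')=1 give 2 terms
  k=0: (−1)^0·5040.0000/(5040)·0.9990^8·0.0452^0 = +0.991840
  k=1: (−1)^1·5040.0000/(720)·0.9990^6·0.0452^2 = -0.014235
d^4_{3,3}(0.0905) = +0.991840 -0.014235 = +0.977605
Attach z-rotation phases: D = e^{-i(3)(2.4824)}·(+0.977605)·e^{-i(3)(1.3248)} = +0.404000+0.890222i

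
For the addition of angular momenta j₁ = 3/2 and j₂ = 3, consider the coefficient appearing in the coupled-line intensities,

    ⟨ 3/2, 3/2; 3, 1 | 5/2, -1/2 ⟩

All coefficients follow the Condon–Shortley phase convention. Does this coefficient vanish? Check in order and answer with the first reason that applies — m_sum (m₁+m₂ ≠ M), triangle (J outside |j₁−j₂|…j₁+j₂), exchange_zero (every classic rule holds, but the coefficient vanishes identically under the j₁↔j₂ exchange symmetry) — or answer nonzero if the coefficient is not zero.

m-sum: m₁+m₂ = 3/2+1 = 5/2, M = -1/2  ✗ ⇒ coefficient is 0

m_sum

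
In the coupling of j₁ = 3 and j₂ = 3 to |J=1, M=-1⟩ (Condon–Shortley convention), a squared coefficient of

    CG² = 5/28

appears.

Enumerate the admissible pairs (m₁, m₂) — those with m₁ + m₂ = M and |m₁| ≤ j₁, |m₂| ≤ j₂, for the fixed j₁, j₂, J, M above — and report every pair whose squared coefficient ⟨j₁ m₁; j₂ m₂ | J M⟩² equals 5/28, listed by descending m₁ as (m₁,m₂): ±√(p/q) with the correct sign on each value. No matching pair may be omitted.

(1,-2): −√(5/28); (-2,1): +√(5/28)

Admissible pairs with m₁+m₂ = M = -1: (-3,2), (-2,1), (-1,0), (0,-1), (1,-2), (2,-3)
  (m₁,m₂)=(2,-3): CG² = 3/28, CG = +√(3/28)
  (m₁,m₂)=(1,-2): CG² = 5/28, CG = −√(5/28)   ← matches the target
  (m₁,m₂)=(0,-1): CG² = 3/14, CG = +√(3/14)
  (m₁,m₂)=(-1,0): CG² = 3/14, CG = −√(3/14)
  (m₁,m₂)=(-2,1): CG² = 5/28, CG = +√(5/28)   ← matches the target
  (m₁,m₂)=(-3,2): CG² = 3/28, CG = −√(3/28)
Pairs with CG² = 5/28: (1,-2): −√(5/28); (-2,1): +√(5/28)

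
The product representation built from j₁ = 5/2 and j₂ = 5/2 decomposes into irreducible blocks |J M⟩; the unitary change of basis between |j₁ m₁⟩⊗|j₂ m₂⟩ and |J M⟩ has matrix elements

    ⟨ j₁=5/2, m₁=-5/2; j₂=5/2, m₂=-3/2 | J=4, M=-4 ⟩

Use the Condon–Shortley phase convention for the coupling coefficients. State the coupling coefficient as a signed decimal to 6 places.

−√(1/2) ≈ -0.707107

j₁+j₂−J=1  J+j₁−j₂=4  J−j₁+j₂=4  j₁+j₂+J+1=10
(j₁±m₁, j₂±m₂, J±M) = (0,5,1,4,0,8)
P² = 165888
sum k=1..1:
  [1] −1/576 = -1/576
S = -1/576
C² = P²·S² = 1/2 ; C = -0.707107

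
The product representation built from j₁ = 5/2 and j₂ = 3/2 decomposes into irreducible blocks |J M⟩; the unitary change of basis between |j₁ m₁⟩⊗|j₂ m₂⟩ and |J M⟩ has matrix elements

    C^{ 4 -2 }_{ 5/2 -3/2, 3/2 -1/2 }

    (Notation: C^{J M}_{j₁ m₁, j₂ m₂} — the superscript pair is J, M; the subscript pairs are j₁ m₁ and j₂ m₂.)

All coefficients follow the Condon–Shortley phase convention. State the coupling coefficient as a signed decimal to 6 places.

+0.731925

triangle: 0!*5!*3!/9! = 720/362880
(j±m)!: 1!*4!*1!*2!*2!*6! = 69120
prefactor² = (2J+1)*Δ*N² = 8640/7
  k=0: +1/(0!*0!*4!*1!*1!*2!) = 1/48
Σ = 1/48  ⇒  CG² = 8640/7*(1/48)² = 15/28
CG = +√(15/28) = +0.731925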